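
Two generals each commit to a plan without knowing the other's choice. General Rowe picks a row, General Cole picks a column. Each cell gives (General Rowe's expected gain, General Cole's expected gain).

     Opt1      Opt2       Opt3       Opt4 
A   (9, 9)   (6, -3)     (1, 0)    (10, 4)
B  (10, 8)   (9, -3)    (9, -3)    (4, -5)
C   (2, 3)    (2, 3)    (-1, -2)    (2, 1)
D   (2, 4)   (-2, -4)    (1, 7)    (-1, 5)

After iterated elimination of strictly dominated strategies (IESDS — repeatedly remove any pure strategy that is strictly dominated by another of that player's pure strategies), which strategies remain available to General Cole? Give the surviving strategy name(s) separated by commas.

Row C is eliminated: A beats it against every remaining column (Opt1: 9>2, Opt2: 6>2, Opt3: 1>-1, Opt4: 10>2).
Row D is eliminated: B beats it against every remaining column (Opt1: 10>2, Opt2: 9>-2, Opt3: 9>1, Opt4: 4>-1).
For General Cole, Opt1 strictly dominates Opt2 on the remaining rows (A: 9>-3, B: 8>-3); eliminate Opt2.
For General Cole, Opt1 strictly dominates Opt3 on the remaining rows (A: 9>0, B: 8>-3); eliminate Opt3.
For General Cole, Opt1 strictly dominates Opt4 on the remaining rows (A: 9>4, B: 8>-5); eliminate Opt4.
General Rowe's strategy A is strictly dominated by B (Opt1: 10>9) and is removed.
Among the remaining strategies, none is strictly dominated by another pure strategy of the same player, so the elimination stops.
Surviving strategies — General Rowe: {B}; General Cole: {Opt1}.

Opt1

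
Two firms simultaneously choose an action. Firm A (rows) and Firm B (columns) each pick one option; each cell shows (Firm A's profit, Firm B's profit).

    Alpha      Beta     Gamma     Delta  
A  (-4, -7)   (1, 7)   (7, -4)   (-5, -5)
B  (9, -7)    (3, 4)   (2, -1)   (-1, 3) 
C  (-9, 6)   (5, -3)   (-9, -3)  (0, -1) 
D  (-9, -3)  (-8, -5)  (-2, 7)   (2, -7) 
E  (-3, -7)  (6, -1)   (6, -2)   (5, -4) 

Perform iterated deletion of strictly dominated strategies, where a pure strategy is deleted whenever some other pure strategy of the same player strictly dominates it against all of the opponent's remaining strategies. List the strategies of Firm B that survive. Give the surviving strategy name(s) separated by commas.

Beta

Firm A's strategy C is strictly dominated by E (Alpha: -3>-9, Beta: 6>5, Gamma: 6>-9, Delta: 5>0) and is removed.
Firm A's strategy D is strictly dominated by E (Alpha: -3>-9, Beta: 6>-8, Gamma: 6>-2, Delta: 5>2) and is removed.
Firm B's strategy Alpha is strictly dominated by Beta (A: 7>-7, B: 4>-7, E: -1>-7) and is removed.
Row B is eliminated: E beats it against every remaining column (Beta: 6>3, Gamma: 6>2, Delta: 5>-1).
Column Gamma is eliminated: Beta beats it against every remaining row (A: 7>-4, E: -1>-2).
For Firm A, E strictly dominates A on the remaining columns (Beta: 6>1, Delta: 5>-5); eliminate A.
Firm B's strategy Delta is strictly dominated by Beta (E: -1>-4) and is removed.
Among the remaining strategies, none is strictly dominated by another pure strategy of the same player, so the elimination stops.
Surviving strategies — Firm A: {E}; Firm B: {Beta}.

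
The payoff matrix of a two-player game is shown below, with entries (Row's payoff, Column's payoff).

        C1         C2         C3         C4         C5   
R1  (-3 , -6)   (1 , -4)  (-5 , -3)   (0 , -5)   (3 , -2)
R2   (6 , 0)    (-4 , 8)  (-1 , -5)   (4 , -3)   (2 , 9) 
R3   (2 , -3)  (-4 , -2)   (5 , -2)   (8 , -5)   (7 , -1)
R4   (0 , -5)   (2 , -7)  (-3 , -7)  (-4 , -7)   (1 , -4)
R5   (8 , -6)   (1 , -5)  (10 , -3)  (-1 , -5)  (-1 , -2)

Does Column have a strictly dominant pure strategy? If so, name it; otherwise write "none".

C5

C5 vs C1: R1: -2>-6, R2: 9>0, R3: -1>-3, R4: -4>-5, R5: -2>-6.
C5 vs C2: R1: -2>-4, R2: 9>8, R3: -1>-2, R4: -4>-7, R5: -2>-5.
C5 vs C3: R1: -2>-3, R2: 9>-5, R3: -1>-2, R4: -4>-7, R5: -2>-3.
C5 vs C4: R1: -2>-5, R2: 9>-3, R3: -1>-5, R4: -4>-7, R5: -2>-5.
C5 strictly beats every other strategy against every opponent action, so it is strictly dominant.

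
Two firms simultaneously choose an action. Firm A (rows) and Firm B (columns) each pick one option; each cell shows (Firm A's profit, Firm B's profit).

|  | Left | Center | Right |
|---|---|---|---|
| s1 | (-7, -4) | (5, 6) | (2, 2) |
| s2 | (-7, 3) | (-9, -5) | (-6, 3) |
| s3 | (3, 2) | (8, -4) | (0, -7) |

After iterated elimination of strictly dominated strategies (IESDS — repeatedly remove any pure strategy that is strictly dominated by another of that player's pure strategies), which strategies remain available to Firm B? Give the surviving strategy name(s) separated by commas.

Left

Firm A's strategy s2 is strictly dominated by s3 (Left: 3>-7, Center: 8>-9, Right: 0>-6) and is removed.
For Firm B, Center strictly dominates Right on the remaining rows (s1: 6>2, s3: -4>-7); eliminate Right.
Firm A's strategy s1 is strictly dominated by s3 (Left: 3>-7, Center: 8>5) and is removed.
Column Center is eliminated: Left beats it against every remaining row (s3: 2>-4).
Among the remaining strategies, none is strictly dominated by another pure strategy of the same player, so the elimination stops.
Surviving strategies — Firm A: {s3}; Firm B: {Left}.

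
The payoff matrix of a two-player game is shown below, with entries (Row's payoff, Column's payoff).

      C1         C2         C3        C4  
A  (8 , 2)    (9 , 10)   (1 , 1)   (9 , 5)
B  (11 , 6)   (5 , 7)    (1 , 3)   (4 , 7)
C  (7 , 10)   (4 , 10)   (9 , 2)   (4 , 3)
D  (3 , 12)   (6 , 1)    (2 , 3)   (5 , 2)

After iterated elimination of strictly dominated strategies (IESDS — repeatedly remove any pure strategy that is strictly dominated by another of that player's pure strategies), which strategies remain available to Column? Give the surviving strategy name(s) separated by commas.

C2

For Column, C1 strictly dominates C3 on the remaining rows (A: 2>1, B: 6>3, C: 10>2, D: 12>3); eliminate C3.
Row's strategy C is strictly dominated by A (C1: 8>7, C2: 9>4, C4: 9>4) and is removed.
Row's strategy D is strictly dominated by A (C1: 8>3, C2: 9>6, C4: 9>5) and is removed.
For Column, C2 strictly dominates C1 on the remaining rows (A: 10>2, B: 7>6); eliminate C1.
Row's strategy B is strictly dominated by A (C2: 9>5, C4: 9>4) and is removed.
For Column, C2 strictly dominates C4 on the remaining rows (A: 10>5); eliminate C4.
Among the remaining strategies, none is strictly dominated by another pure strategy of the same player, so the elimination stops.
Surviving strategies — Row: {A}; Column: {C2}.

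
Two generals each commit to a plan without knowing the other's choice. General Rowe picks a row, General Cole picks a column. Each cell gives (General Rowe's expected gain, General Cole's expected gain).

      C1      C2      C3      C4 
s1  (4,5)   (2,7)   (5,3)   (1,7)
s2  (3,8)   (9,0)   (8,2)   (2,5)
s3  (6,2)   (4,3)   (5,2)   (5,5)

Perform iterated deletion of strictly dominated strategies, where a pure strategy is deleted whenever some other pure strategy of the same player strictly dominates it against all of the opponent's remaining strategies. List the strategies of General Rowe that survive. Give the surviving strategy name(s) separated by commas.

General Cole's strategy C3 is strictly dominated by C4 (s1: 7>3, s2: 5>2, s3: 5>2) and is removed.
General Rowe's strategy s1 is strictly dominated by s3 (C1: 6>4, C2: 4>2, C4: 5>1) and is removed.
General Cole's strategy C2 is strictly dominated by C4 (s2: 5>0, s3: 5>3) and is removed.
General Rowe's strategy s2 is strictly dominated by s3 (C1: 6>3, C4: 5>2) and is removed.
Column C1 is eliminated: C4 beats it against every remaining row (s3: 5>2).
Among the remaining strategies, none is strictly dominated by another pure strategy of the same player, so the elimination stops.
Surviving strategies — General Rowe: {s3}; General Cole: {C4}.

s3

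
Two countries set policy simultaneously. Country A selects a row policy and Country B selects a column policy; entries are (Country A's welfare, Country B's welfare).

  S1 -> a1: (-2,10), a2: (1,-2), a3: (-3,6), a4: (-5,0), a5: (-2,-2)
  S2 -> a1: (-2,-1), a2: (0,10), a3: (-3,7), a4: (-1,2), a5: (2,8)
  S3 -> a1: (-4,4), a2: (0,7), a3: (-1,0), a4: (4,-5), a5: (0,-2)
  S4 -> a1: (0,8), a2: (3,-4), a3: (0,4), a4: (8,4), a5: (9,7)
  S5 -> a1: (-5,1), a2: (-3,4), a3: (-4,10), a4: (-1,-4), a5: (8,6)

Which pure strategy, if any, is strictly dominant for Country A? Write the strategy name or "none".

S4

S4 vs S1: a1: 0>-2, a2: 3>1, a3: 0>-3, a4: 8>-5, a5: 9>-2.
S4 vs S2: a1: 0>-2, a2: 3>0, a3: 0>-3, a4: 8>-1, a5: 9>2.
S4 vs S3: a1: 0>-4, a2: 3>0, a3: 0>-1, a4: 8>4, a5: 9>0.
S4 vs S5: a1: 0>-5, a2: 3>-3, a3: 0>-4, a4: 8>-1, a5: 9>8.
S4 strictly beats every other strategy against every opponent action, so it is strictly dominant.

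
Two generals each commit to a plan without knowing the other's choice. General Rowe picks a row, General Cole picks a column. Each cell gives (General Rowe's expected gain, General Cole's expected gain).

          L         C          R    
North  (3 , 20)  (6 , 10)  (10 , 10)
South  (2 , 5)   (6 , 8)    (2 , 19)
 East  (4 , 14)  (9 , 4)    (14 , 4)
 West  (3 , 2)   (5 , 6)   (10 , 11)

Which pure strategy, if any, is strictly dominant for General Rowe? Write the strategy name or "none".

East

East vs North: L: 4>3, C: 9>6, R: 14>10.
East vs South: L: 4>2, C: 9>6, R: 14>2.
East vs West: L: 4>3, C: 9>5, R: 14>10.
East strictly beats every other strategy against every opponent action, so it is strictly dominant.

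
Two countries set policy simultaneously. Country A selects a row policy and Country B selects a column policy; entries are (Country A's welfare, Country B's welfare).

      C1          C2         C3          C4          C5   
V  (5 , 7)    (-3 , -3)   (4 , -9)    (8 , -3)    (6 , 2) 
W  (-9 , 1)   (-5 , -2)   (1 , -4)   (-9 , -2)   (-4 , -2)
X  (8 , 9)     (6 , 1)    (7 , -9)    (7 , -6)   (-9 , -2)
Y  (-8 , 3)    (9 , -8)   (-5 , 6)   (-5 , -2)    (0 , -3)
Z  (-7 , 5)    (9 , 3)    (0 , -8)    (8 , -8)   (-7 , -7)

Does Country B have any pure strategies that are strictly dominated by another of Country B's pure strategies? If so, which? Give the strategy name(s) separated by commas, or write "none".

C2, C4, C5

C1 is not dominated — it holds its own against C2 at V (7>-3); C3 at V (7>-9); C4 at V (7>-3); C5 at V (7>2).
C1 strictly dominates C2 — V: 7>-3, W: 1>-2, X: 9>1, Y: 3>-8, Z: 5>3.
C3: no other strategy beats it everywhere (C1 at Y (6>3); C2 at Y (6>-8); C4 at Y (6>-2); C5 at Y (6>-3)).
C4: dominated, since C1 does at least as well everywhere (V: 7>-3, W: 1>-2, X: 9>-6, Y: 3>-2, Z: 5>-8).
C1 strictly dominates C5 — V: 7>2, W: 1>-2, X: 9>-2, Y: 3>-3, Z: 5>-7.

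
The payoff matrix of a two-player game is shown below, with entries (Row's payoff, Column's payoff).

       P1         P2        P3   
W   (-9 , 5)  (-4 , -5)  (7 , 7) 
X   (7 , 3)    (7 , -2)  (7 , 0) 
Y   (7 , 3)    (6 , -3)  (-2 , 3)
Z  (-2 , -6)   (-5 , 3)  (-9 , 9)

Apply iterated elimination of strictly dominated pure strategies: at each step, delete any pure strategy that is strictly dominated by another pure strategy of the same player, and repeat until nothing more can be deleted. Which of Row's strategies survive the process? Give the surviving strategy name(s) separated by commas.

Row's strategy Z is strictly dominated by X (P1: 7>-2, P2: 7>-5, P3: 7>-9) and is removed.
For Column, P1 strictly dominates P2 on the remaining rows (W: 5>-5, X: 3>-2, Y: 3>-3); eliminate P2.
Among the remaining strategies, none is strictly dominated by another pure strategy of the same player, so the elimination stops.
Surviving strategies — Row: {W, X, Y}; Column: {P1, P3}.

W, X, Y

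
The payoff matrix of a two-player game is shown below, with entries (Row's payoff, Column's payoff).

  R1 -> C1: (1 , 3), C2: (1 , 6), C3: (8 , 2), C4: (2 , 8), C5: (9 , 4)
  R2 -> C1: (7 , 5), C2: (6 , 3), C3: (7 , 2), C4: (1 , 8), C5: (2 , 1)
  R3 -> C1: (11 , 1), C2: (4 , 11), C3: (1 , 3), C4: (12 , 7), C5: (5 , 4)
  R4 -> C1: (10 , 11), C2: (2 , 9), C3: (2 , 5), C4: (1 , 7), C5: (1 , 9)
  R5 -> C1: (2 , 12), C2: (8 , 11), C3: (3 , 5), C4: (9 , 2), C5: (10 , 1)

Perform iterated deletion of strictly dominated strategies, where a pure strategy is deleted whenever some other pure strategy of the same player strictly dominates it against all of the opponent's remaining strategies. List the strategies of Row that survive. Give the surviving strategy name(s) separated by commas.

Column's strategy C3 is strictly dominated by C2 (R1: 6>2, R2: 3>2, R3: 11>3, R4: 9>5, R5: 11>5) and is removed.
Row R1 is eliminated: R5 beats it against every remaining column (C1: 2>1, C2: 8>1, C4: 9>2, C5: 10>9).
Row's strategy R4 is strictly dominated by R3 (C1: 11>10, C2: 4>2, C4: 12>1, C5: 5>1) and is removed.
Column's strategy C5 is strictly dominated by C2 (R2: 3>1, R3: 11>4, R5: 11>1) and is removed.
Among the remaining strategies, none is strictly dominated by another pure strategy of the same player, so the elimination stops.
Surviving strategies — Row: {R2, R3, R5}; Column: {C1, C2, C4}.

R2, R3, R5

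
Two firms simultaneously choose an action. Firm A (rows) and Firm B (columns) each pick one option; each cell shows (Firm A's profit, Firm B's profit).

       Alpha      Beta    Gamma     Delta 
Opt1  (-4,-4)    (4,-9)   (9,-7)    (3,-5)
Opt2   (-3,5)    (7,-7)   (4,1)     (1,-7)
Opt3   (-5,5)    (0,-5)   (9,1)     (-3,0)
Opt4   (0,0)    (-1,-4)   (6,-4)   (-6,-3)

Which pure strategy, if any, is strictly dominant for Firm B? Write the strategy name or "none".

Alpha

Alpha vs Beta: Opt1: -4>-9, Opt2: 5>-7, Opt3: 5>-5, Opt4: 0>-4.
Alpha vs Gamma: Opt1: -4>-7, Opt2: 5>1, Opt3: 5>1, Opt4: 0>-4.
Alpha vs Delta: Opt1: -4>-5, Opt2: 5>-7, Opt3: 5>0, Opt4: 0>-3.
Alpha strictly beats every other strategy against every opponent action, so it is strictly dominant.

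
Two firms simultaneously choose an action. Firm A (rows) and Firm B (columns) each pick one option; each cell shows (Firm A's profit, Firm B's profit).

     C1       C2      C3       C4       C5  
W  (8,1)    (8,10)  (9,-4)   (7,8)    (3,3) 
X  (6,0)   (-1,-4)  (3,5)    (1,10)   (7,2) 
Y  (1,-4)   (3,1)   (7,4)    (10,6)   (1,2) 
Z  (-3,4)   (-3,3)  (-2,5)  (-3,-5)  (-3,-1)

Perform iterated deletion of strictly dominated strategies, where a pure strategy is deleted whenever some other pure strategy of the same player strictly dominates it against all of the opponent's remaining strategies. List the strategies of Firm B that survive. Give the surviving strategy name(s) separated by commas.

C2, C4

Firm A's strategy Z is strictly dominated by W (C1: 8>-3, C2: 8>-3, C3: 9>-2, C4: 7>-3, C5: 3>-3) and is removed.
Column C1 is eliminated: C4 beats it against every remaining row (W: 8>1, X: 10>0, Y: 6>-4).
Firm B's strategy C3 is strictly dominated by C4 (W: 8>-4, X: 10>5, Y: 6>4) and is removed.
Column C5 is eliminated: C4 beats it against every remaining row (W: 8>3, X: 10>2, Y: 6>2).
For Firm A, W strictly dominates X on the remaining columns (C2: 8>-1, C4: 7>1); eliminate X.
Among the remaining strategies, none is strictly dominated by another pure strategy of the same player, so the elimination stops.
Surviving strategies — Firm A: {W, Y}; Firm B: {C2, C4}.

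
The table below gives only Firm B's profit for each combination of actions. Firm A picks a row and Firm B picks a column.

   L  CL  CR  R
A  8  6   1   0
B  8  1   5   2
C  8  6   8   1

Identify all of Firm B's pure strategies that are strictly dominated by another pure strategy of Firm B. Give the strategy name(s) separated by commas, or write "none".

Nothing dominates L: CL at A (8>6); CR at A (8>1); R at A (8>0).
L strictly dominates CL — A: 8>6, B: 8>1, C: 8>6.
CR is not dominated — it holds its own against L at C (8=8); CL at B (5>1); R at A (1>0).
R: dominated, since L does at least as well everywhere (A: 8>0, B: 8>2, C: 8>1).

CL, R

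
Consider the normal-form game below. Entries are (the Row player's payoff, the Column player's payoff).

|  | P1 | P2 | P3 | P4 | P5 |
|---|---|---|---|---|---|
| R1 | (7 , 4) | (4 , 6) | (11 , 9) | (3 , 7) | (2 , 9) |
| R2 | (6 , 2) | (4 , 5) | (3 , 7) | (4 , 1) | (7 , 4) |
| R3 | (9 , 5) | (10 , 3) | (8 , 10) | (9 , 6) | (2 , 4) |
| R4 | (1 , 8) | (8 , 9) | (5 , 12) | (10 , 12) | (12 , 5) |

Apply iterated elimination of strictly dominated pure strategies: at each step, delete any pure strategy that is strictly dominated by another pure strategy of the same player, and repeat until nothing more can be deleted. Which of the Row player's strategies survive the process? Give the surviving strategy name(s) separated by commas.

For the Column player, P3 strictly dominates P1 on the remaining rows (R1: 9>4, R2: 7>2, R3: 10>5, R4: 12>8); eliminate P1.
Row R2 is eliminated: R4 beats it against every remaining column (P2: 8>4, P3: 5>3, P4: 10>4, P5: 12>7).
Column P2 is eliminated: P3 beats it against every remaining row (R1: 9>6, R3: 10>3, R4: 12>9).
Among the remaining strategies, none is strictly dominated by another pure strategy of the same player, so the elimination stops.
Surviving strategies — the Row player: {R1, R3, R4}; the Column player: {P3, P4, P5}.

R1, R3, R4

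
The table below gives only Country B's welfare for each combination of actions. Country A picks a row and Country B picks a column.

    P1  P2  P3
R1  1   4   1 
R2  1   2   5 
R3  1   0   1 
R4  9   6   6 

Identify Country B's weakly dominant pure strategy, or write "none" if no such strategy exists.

none

P1 fails to dominate P2 at R1 (1<4).
P2 fails to dominate P1 at R3 (0<1).
P3 fails to dominate P1 at R4 (6<9).
No single strategy dominates all the others.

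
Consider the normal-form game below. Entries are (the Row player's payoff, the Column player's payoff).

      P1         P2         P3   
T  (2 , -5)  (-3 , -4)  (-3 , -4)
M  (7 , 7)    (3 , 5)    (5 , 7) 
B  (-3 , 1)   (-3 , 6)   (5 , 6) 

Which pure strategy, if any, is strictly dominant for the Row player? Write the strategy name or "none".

T fails to dominate M at P1 (2<7).
M fails to dominate B at P3 (5=5).
B fails to dominate T at P1 (-3<2).
No single strategy dominates all the others.

none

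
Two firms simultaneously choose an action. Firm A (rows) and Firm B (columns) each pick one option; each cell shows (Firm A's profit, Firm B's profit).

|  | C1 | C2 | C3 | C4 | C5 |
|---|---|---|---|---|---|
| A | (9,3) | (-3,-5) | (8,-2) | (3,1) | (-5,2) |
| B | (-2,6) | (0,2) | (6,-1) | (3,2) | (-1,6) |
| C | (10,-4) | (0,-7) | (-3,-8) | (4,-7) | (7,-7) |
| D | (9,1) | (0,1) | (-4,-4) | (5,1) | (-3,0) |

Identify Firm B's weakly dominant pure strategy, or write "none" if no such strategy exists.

C1 vs C2: A: 3>-5, B: 6>2, C: -4>-7, D: 1=1.
C1 vs C3: A: 3>-2, B: 6>-1, C: -4>-8, D: 1>-4.
C1 vs C4: A: 3>1, B: 6>2, C: -4>-7, D: 1=1.
C1 vs C5: A: 3>2, B: 6=6, C: -4>-7, D: 1>0.
C1 is at least as good as every other strategy against every opponent action, so it is weakly dominant.

C1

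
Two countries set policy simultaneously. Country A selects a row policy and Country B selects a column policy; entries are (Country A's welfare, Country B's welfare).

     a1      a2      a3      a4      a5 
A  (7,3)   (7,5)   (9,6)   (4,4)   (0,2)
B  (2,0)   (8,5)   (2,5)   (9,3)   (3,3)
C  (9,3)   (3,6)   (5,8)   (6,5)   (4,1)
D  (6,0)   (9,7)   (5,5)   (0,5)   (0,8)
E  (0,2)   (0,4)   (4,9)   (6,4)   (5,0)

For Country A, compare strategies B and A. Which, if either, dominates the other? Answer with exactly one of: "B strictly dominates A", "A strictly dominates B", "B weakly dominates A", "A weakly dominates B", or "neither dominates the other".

B's payoffs vs A's, by Country B's action — a1: 2<7, a2: 8>7, a3: 2<9, a4: 9>4, a5: 3>0.
B does better at a2, a4, a5 but worse at a1, a3; neither strategy dominates the other.

neither dominates the other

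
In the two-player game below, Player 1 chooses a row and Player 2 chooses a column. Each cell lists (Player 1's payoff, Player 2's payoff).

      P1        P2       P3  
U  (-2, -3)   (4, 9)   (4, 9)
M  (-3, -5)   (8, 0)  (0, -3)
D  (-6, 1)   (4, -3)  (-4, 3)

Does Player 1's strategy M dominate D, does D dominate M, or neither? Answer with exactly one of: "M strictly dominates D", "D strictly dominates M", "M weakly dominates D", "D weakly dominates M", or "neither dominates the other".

M strictly dominates D

Compare M to D across each opponent action: P1: -3>-6, P2: 8>4, P3: 0>-4.
M gives a strictly higher payoff against each opponent action, so M strictly dominates D.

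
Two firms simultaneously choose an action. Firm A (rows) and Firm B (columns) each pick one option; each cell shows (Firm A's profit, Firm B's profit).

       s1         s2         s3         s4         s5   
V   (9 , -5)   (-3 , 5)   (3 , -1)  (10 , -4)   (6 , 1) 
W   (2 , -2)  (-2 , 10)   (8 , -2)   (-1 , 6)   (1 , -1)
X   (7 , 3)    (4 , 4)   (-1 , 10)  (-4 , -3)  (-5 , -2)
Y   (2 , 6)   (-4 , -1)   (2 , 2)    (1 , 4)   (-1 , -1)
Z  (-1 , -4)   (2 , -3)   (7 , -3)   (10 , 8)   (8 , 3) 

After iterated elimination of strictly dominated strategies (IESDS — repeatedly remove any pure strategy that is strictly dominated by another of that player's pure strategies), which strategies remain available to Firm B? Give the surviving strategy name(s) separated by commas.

s2, s3, s4, s5

Firm A's strategy Y is strictly dominated by V (s1: 9>2, s2: -3>-4, s3: 3>2, s4: 10>1, s5: 6>-1) and is removed.
Column s1 is eliminated: s2 beats it against every remaining row (V: 5>-5, W: 10>-2, X: 4>3, Z: -3>-4).
Among the remaining strategies, none is strictly dominated by another pure strategy of the same player, so the elimination stops.
Surviving strategies — Firm A: {V, W, X, Z}; Firm B: {s2, s3, s4, s5}.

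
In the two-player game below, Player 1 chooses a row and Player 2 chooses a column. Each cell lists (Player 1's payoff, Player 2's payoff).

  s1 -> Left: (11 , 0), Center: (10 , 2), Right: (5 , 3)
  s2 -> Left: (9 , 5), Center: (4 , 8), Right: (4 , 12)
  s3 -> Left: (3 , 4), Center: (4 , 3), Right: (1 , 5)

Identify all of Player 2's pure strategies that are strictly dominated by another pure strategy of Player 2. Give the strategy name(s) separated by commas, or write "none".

Left, Center

Left: dominated, since Right does at least as well everywhere (s1: 3>0, s2: 12>5, s3: 5>4).
Center is strictly dominated by Right (s1: 3>2, s2: 12>8, s3: 5>3).
Right is not dominated — it holds its own against Left at s1 (3>0); Center at s1 (3>2).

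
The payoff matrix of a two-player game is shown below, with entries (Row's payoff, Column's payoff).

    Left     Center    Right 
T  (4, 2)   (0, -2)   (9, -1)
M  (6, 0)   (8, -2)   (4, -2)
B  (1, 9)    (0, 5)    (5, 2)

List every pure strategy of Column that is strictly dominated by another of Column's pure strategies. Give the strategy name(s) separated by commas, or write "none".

Center, Right

Left is not dominated — it holds its own against Center at T (2>-2); Right at T (2>-1).
Left strictly dominates Center — T: 2>-2, M: 0>-2, B: 9>5.
Left strictly dominates Right — T: 2>-1, M: 0>-2, B: 9>2.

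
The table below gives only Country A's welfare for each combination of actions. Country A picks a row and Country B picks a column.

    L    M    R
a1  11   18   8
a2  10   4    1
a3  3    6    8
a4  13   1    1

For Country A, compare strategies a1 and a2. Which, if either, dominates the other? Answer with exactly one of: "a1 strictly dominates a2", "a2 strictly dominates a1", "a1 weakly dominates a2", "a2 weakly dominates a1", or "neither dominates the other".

a1's payoffs vs a2's, by Country B's action — L: 11>10, M: 18>4, R: 8>1.
Every comparison favours a1, so a1 strictly dominates a2.

a1 strictly dominates a2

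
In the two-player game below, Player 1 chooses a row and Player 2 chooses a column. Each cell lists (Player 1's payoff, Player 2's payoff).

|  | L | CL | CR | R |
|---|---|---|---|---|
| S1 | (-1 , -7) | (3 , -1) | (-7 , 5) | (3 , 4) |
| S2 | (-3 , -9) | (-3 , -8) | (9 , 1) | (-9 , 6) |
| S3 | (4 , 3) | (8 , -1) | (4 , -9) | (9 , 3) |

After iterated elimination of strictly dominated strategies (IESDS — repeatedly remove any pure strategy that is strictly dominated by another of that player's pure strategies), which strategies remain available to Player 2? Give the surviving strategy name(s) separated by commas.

For Player 1, S3 strictly dominates S1 on the remaining columns (L: 4>-1, CL: 8>3, CR: 4>-7, R: 9>3); eliminate S1.
For Player 2, R strictly dominates CL on the remaining rows (S2: 6>-8, S3: 3>-1); eliminate CL.
Column CR is eliminated: R beats it against every remaining row (S2: 6>1, S3: 3>-9).
Row S2 is eliminated: S3 beats it against every remaining column (L: 4>-3, R: 9>-9).
Among the remaining strategies, none is strictly dominated by another pure strategy of the same player, so the elimination stops.
Surviving strategies — Player 1: {S3}; Player 2: {L, R}.

L, R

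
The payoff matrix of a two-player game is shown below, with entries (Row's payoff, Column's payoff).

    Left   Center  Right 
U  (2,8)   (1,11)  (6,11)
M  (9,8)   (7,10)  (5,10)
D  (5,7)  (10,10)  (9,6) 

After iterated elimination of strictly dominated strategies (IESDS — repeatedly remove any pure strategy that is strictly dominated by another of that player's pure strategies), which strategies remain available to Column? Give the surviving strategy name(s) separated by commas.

Center

Row's strategy U is strictly dominated by D (Left: 5>2, Center: 10>1, Right: 9>6) and is removed.
For Column, Center strictly dominates Left on the remaining rows (M: 10>8, D: 10>7); eliminate Left.
Row's strategy M is strictly dominated by D (Center: 10>7, Right: 9>5) and is removed.
For Column, Center strictly dominates Right on the remaining rows (D: 10>6); eliminate Right.
Among the remaining strategies, none is strictly dominated by another pure strategy of the same player, so the elimination stops.
Surviving strategies — Row: {D}; Column: {Center}.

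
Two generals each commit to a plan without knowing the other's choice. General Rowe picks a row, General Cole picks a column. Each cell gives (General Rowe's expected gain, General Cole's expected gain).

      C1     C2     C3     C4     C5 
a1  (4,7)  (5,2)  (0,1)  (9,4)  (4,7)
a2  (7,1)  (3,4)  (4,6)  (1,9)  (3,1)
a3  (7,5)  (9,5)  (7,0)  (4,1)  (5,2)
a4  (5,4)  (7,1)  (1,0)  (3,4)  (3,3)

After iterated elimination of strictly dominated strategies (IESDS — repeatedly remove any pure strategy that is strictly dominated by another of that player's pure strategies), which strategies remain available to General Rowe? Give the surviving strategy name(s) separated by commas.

a1, a2, a3

Row a4 is eliminated: a3 beats it against every remaining column (C1: 7>5, C2: 9>7, C3: 7>1, C4: 4>3, C5: 5>3).
Column C3 is eliminated: C4 beats it against every remaining row (a1: 4>1, a2: 9>6, a3: 1>0).
Among the remaining strategies, none is strictly dominated by another pure strategy of the same player, so the elimination stops.
Surviving strategies — General Rowe: {a1, a2, a3}; General Cole: {C1, C2, C4, C5}.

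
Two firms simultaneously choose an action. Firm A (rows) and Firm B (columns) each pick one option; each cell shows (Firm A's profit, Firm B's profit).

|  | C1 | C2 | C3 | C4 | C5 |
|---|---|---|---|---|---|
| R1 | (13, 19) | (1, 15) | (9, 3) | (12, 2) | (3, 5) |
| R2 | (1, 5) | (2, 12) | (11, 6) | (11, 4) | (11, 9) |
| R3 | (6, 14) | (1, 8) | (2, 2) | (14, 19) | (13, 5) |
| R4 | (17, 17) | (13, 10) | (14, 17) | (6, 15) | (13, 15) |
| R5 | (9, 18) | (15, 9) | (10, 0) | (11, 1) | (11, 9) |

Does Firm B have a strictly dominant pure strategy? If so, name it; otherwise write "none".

none

C1 fails to dominate C2 at R2 (5<12).
C2 fails to dominate C1 at R1 (15<19).
C3 fails to dominate C1 at R1 (3<19).
C4 fails to dominate C1 at R1 (2<19).
C5 fails to dominate C1 at R1 (5<19).
No single strategy dominates all the others.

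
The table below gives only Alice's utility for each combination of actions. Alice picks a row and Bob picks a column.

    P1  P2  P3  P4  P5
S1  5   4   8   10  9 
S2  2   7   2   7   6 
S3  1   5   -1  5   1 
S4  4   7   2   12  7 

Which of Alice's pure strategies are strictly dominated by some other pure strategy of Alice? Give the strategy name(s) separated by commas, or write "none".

S3

S1 is not dominated — it holds its own against S2 at P1 (5>2); S3 at P1 (5>1); S4 at P1 (5>4).
S2 is not dominated — it holds its own against S1 at P2 (7>4); S3 at P1 (2>1); S4 at P2 (7=7).
S3: dominated, since S2 does at least as well everywhere (P1: 2>1, P2: 7>5, P3: 2>-1, P4: 7>5, P5: 6>1).
S4: no other strategy beats it everywhere (S1 at P2 (7>4); S2 at P1 (4>2); S3 at P1 (4>1)).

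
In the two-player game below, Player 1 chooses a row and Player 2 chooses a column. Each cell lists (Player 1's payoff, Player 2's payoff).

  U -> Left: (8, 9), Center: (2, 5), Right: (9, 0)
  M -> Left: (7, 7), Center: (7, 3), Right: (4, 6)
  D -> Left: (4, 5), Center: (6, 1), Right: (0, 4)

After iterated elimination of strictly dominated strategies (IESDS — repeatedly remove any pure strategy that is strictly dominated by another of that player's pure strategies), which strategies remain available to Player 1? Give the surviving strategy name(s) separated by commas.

For Player 1, M strictly dominates D on the remaining columns (Left: 7>4, Center: 7>6, Right: 4>0); eliminate D.
For Player 2, Left strictly dominates Center on the remaining rows (U: 9>5, M: 7>3); eliminate Center.
Row M is eliminated: U beats it against every remaining column (Left: 8>7, Right: 9>4).
Column Right is eliminated: Left beats it against every remaining row (U: 9>0).
Among the remaining strategies, none is strictly dominated by another pure strategy of the same player, so the elimination stops.
Surviving strategies — Player 1: {U}; Player 2: {Left}.

U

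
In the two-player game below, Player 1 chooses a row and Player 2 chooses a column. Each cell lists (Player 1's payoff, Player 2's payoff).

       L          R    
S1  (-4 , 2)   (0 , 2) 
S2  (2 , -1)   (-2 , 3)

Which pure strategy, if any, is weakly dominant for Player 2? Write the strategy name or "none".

R vs L: S1: 2=2, S2: 3>-1.
R is at least as good as every other strategy against every opponent action, so it is weakly dominant.

R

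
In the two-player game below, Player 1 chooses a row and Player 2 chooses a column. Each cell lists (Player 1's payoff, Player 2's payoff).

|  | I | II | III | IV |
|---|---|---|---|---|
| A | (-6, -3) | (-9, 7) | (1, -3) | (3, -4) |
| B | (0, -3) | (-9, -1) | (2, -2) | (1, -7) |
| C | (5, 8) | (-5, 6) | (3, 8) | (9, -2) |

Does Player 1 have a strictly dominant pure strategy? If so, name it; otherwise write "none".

C

C vs A: I: 5>-6, II: -5>-9, III: 3>1, IV: 9>3.
C vs B: I: 5>0, II: -5>-9, III: 3>2, IV: 9>1.
C strictly beats every other strategy against every opponent action, so it is strictly dominant.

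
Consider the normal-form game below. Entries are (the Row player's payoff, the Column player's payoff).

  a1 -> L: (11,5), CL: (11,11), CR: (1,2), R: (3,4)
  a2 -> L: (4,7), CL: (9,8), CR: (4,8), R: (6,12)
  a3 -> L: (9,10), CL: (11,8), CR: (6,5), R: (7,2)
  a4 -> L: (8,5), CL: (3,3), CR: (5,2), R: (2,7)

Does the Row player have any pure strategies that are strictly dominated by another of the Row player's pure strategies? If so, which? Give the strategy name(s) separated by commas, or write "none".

Nothing dominates a1: a2 at L (11>4); a3 at L (11>9); a4 at L (11>8).
a2 is strictly dominated by a3 (L: 9>4, CL: 11>9, CR: 6>4, R: 7>6).
Nothing dominates a3: a1 at CL (11=11); a2 at L (9>4); a4 at L (9>8).
a4 is strictly dominated by a3 (L: 9>8, CL: 11>3, CR: 6>5, R: 7>2).

a2, a4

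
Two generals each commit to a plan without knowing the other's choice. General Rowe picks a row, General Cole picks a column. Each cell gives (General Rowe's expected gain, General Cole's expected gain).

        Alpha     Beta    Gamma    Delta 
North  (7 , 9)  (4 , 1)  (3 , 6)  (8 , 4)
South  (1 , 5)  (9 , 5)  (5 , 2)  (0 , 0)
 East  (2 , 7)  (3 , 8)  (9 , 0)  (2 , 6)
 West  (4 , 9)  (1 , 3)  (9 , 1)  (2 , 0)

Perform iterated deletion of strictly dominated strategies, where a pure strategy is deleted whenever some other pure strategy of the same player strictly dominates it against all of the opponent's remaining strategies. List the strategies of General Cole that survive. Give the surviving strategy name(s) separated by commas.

Alpha, Beta

Column Gamma is eliminated: Alpha beats it against every remaining row (North: 9>6, South: 5>2, East: 7>0, West: 9>1).
Row East is eliminated: North beats it against every remaining column (Alpha: 7>2, Beta: 4>3, Delta: 8>2).
Row West is eliminated: North beats it against every remaining column (Alpha: 7>4, Beta: 4>1, Delta: 8>2).
For General Cole, Alpha strictly dominates Delta on the remaining rows (North: 9>4, South: 5>0); eliminate Delta.
Among the remaining strategies, none is strictly dominated by another pure strategy of the same player, so the elimination stops.
Surviving strategies — General Rowe: {North, South}; General Cole: {Alpha, Beta}.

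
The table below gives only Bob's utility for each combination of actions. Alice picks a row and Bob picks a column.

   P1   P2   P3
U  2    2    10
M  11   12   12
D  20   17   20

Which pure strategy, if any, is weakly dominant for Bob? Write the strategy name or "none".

P3

P3 vs P1: U: 10>2, M: 12>11, D: 20=20.
P3 vs P2: U: 10>2, M: 12=12, D: 20>17.
P3 is at least as good as every other strategy against every opponent action, so it is weakly dominant.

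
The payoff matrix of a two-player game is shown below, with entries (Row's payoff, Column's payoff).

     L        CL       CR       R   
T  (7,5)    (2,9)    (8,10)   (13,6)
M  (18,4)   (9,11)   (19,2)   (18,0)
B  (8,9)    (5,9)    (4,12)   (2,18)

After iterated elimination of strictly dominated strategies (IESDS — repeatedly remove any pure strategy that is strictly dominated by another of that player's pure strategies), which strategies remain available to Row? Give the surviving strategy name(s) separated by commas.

For Row, M strictly dominates T on the remaining columns (L: 18>7, CL: 9>2, CR: 19>8, R: 18>13); eliminate T.
Row's strategy B is strictly dominated by M (L: 18>8, CL: 9>5, CR: 19>4, R: 18>2) and is removed.
For Column, CL strictly dominates L on the remaining rows (M: 11>4); eliminate L.
Column's strategy CR is strictly dominated by CL (M: 11>2) and is removed.
Column R is eliminated: CL beats it against every remaining row (M: 11>0).
Among the remaining strategies, none is strictly dominated by another pure strategy of the same player, so the elimination stops.
Surviving strategies — Row: {M}; Column: {CL}.

M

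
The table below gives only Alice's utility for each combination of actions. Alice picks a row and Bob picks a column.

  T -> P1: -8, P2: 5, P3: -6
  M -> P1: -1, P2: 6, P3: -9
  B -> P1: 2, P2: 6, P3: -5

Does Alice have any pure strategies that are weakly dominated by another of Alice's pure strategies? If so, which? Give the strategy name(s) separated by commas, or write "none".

T: dominated, since B does at least as well everywhere (P1: 2>-8, P2: 6>5, P3: -5>-6).
M: dominated, since B does at least as well everywhere (P1: 2>-1, P2: 6=6, P3: -5>-9).
Nothing dominates B: T at P1 (2>-8); M at P1 (2>-1).

T, M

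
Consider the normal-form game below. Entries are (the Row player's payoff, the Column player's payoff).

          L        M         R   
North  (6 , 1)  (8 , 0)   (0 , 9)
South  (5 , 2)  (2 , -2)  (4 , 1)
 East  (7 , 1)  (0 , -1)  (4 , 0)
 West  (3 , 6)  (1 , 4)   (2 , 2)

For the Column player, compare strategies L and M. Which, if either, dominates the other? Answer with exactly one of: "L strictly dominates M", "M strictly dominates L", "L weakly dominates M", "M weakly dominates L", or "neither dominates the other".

L strictly dominates M

L's payoffs vs M's, by the Row player's action — North: 1>0, South: 2>-2, East: 1>-1, West: 6>4.
L gives a strictly higher payoff against each opponent action, so L strictly dominates M.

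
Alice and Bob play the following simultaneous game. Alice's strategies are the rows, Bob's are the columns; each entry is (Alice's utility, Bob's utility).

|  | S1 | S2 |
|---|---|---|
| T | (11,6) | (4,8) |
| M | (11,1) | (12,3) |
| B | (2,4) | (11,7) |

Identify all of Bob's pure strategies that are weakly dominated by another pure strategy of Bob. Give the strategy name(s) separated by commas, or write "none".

S1

S1: dominated, since S2 does at least as well everywhere (T: 8>6, M: 3>1, B: 7>4).
S2: no other strategy beats it everywhere (S1 at T (8>6)).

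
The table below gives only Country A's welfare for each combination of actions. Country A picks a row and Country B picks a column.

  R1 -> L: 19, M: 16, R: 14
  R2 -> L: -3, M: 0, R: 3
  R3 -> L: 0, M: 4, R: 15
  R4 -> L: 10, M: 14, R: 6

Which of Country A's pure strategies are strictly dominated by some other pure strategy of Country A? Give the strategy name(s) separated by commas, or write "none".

R1 is not dominated — it holds its own against R2 at L (19>-3); R3 at L (19>0); R4 at L (19>10).
R2 is strictly dominated by R1 (L: 19>-3, M: 16>0, R: 14>3).
R3: no other strategy beats it everywhere (R1 at R (15>14); R2 at L (0>-3); R4 at R (15>6)).
R1 strictly dominates R4 — L: 19>10, M: 16>14, R: 14>6.

R2, R4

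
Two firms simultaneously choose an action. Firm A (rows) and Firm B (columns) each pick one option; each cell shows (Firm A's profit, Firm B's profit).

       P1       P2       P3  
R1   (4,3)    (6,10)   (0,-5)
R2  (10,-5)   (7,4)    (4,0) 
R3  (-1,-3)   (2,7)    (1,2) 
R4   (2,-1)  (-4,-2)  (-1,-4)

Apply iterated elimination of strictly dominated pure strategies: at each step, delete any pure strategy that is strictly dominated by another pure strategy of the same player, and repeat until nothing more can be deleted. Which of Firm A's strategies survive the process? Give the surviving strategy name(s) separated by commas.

R2

Row R1 is eliminated: R2 beats it against every remaining column (P1: 10>4, P2: 7>6, P3: 4>0).
For Firm A, R2 strictly dominates R3 on the remaining columns (P1: 10>-1, P2: 7>2, P3: 4>1); eliminate R3.
Firm A's strategy R4 is strictly dominated by R2 (P1: 10>2, P2: 7>-4, P3: 4>-1) and is removed.
Column P1 is eliminated: P2 beats it against every remaining row (R2: 4>-5).
Column P3 is eliminated: P2 beats it against every remaining row (R2: 4>0).
Among the remaining strategies, none is strictly dominated by another pure strategy of the same player, so the elimination stops.
Surviving strategies — Firm A: {R2}; Firm B: {P2}.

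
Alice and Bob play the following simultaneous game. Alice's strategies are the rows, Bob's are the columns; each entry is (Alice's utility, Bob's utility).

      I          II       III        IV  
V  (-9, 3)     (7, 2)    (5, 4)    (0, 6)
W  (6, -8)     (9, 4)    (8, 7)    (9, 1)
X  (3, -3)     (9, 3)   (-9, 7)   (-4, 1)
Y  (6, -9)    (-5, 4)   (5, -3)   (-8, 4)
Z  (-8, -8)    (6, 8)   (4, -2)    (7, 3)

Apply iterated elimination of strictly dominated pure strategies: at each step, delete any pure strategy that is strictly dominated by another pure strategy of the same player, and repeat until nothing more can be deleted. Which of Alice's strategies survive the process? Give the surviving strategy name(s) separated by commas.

W

Row V is eliminated: W beats it against every remaining column (I: 6>-9, II: 9>7, III: 8>5, IV: 9>0).
Alice's strategy Z is strictly dominated by W (I: 6>-8, II: 9>6, III: 8>4, IV: 9>7) and is removed.
For Bob, II strictly dominates I on the remaining rows (W: 4>-8, X: 3>-3, Y: 4>-9); eliminate I.
Alice's strategy Y is strictly dominated by W (II: 9>-5, III: 8>5, IV: 9>-8) and is removed.
For Bob, III strictly dominates II on the remaining rows (W: 7>4, X: 7>3); eliminate II.
For Alice, W strictly dominates X on the remaining columns (III: 8>-9, IV: 9>-4); eliminate X.
For Bob, III strictly dominates IV on the remaining rows (W: 7>1); eliminate IV.
Among the remaining strategies, none is strictly dominated by another pure strategy of the same player, so the elimination stops.
Surviving strategies — Alice: {W}; Bob: {III}.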